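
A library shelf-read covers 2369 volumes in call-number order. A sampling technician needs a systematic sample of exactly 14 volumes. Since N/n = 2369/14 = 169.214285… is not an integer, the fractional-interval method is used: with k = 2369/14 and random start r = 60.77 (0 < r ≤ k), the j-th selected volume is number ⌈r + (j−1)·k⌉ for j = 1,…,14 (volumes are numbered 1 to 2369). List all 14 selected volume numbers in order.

61, 230, 400, 569, 738, 907, 1077, 1246, 1415, 1584, 1753, 1923, 2092, 2261

j=1: r + 0k = 60.77 → ⌈·⌉ = 61
j=2: r + 1k = 229.984285… → ⌈·⌉ = 230
j=3: r + 2k = 399.198571… → ⌈·⌉ = 400
j=4: r + 3k = 568.412857… → ⌈·⌉ = 569
j=5: r + 4k = 737.627142… → ⌈·⌉ = 738
j=6: r + 5k = 906.841428… → ⌈·⌉ = 907
j=7: r + 6k = 1076.055714… → ⌈·⌉ = 1077
j=8: r + 7k = 1245.27 → ⌈·⌉ = 1246
j=9: r + 8k = 1414.484285… → ⌈·⌉ = 1415
j=10: r + 9k = 1583.698571… → ⌈·⌉ = 1584
j=11: r + 10k = 1752.912857… → ⌈·⌉ = 1753
j=12: r + 11k = 1922.127142… → ⌈·⌉ = 1923
j=13: r + 12k = 2091.341428… → ⌈·⌉ = 2092
j=14: r + 13k = 2260.555714… → ⌈·⌉ = 2261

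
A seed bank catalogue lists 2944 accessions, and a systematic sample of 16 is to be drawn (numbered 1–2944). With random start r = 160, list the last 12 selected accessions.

k = N/n = 2944/16 = 184
5th selection = 160 + 4×184 = 896
6th: 896 + 184 = 1080
7th: 1080 + 184 = 1264
8th: 1264 + 184 = 1448
9th: 1448 + 184 = 1632
10th: 1632 + 184 = 1816
11th: 1816 + 184 = 2000
12th: 2000 + 184 = 2184
13th: 2184 + 184 = 2368
14th: 2368 + 184 = 2552
15th: 2552 + 184 = 2736
16th: 2736 + 184 = 2920

896, 1080, 1264, 1448, 1632, 1816, 2000, 2184, 2368, 2552, 2736, 2920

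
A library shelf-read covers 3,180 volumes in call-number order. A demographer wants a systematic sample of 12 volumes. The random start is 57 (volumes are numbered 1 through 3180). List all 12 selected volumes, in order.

k = N/n = 3180/12 = 265
volume 1: 57
volume 2: 57 + 265 = 322
volume 3: 322 + 265 = 587
volume 4: 587 + 265 = 852
volume 5: 852 + 265 = 1117
volume 6: 1117 + 265 = 1382
volume 7: 1382 + 265 = 1647
volume 8: 1647 + 265 = 1912
volume 9: 1912 + 265 = 2177
volume 10: 2177 + 265 = 2442
volume 11: 2442 + 265 = 2707
volume 12: 2707 + 265 = 2972

57, 322, 587, 852, 1117, 1382, 1647, 1912, 2177, 2442, 2707, 2972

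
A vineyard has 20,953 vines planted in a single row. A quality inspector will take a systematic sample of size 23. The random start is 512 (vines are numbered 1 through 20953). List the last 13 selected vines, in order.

k = N/n = 20953/23 = 911
11th selection = 512 + 10×911 = 9622
12th: 9622 + 911 = 10533
13th: 10533 + 911 = 11444
14th: 11444 + 911 = 12355
15th: 12355 + 911 = 13266
16th: 13266 + 911 = 14177
17th: 14177 + 911 = 15088
18th: 15088 + 911 = 15999
19th: 15999 + 911 = 16910
20th: 16910 + 911 = 17821
21st: 17821 + 911 = 18732
22nd: 18732 + 911 = 19643
23rd: 19643 + 911 = 20554

9622, 10533, 11444, 12355, 13266, 14177, 15088, 15999, 16910, 17821, 18732, 19643, 20554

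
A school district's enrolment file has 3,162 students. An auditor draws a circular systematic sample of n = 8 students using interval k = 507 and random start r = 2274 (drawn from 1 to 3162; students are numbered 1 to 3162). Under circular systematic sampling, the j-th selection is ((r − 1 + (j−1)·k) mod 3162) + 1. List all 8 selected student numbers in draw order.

Selection 1: 2274
Selection 2: 2274 + 507 = 2781
Selection 3: 2781 + 507 = 3288 → 3288 − 3162 = 126
Selection 4: 126 + 507 = 633
Selection 5: 633 + 507 = 1140
Selection 6: 1140 + 507 = 1647
Selection 7: 1647 + 507 = 2154
Selection 8: 2154 + 507 = 2661

2274, 2781, 126, 633, 1140, 1647, 2154, 2661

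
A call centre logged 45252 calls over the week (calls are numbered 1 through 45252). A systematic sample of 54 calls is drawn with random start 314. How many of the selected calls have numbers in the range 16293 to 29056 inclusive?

k = 45252/54 = 838
First selection ≥ 16293: 314 + ⌈(16293−314)/838⌉·838 = 314 + 20×838 = 17074
Last selection ≤ 29056: 314 + ⌊(29056−314)/838⌋·838 = 314 + 34×838 = 28806
Count = 34 − 20 + 1 = 15

15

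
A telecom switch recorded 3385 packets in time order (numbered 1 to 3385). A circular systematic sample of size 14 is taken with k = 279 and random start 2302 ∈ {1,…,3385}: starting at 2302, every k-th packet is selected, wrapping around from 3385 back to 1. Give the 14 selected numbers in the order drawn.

Selection 1: 2302
Selection 2: 2302 + 279 = 2581
Selection 3: 2581 + 279 = 2860
Selection 4: 2860 + 279 = 3139
Selection 5: 3139 + 279 = 3418 → 3418 − 3385 = 33
Selection 6: 33 + 279 = 312
Selection 7: 312 + 279 = 591
Selection 8: 591 + 279 = 870
Selection 9: 870 + 279 = 1149
Selection 10: 1149 + 279 = 1428
Selection 11: 1428 + 279 = 1707
Selection 12: 1707 + 279 = 1986
Selection 13: 1986 + 279 = 2265
Selection 14: 2265 + 279 = 2544

2302, 2581, 2860, 3139, 33, 312, 591, 870, 1149, 1428, 1707, 1986, 2265, 2544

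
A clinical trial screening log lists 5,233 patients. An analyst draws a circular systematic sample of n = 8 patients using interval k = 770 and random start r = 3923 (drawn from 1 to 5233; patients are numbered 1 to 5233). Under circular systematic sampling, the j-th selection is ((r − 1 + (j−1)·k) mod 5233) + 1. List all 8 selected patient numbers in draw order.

3923, 4693, 230, 1000, 1770, 2540, 3310, 4080

Selection 1: 3923
Selection 2: 3923 + 770 = 4693
Selection 3: 4693 + 770 = 5463 → 5463 − 5233 = 230
Selection 4: 230 + 770 = 1000
Selection 5: 1000 + 770 = 1770
Selection 6: 1770 + 770 = 2540
Selection 7: 2540 + 770 = 3310
Selection 8: 3310 + 770 = 4080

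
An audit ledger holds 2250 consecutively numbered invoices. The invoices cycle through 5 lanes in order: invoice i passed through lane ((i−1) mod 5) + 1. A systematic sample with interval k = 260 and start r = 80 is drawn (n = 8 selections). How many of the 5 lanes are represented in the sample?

1

Consecutive selections differ by k = 260, so their lane numbers differ by 260 mod 5 = 0.
gcd(260, 5) = 5, so the sample visits 5/5 = 1 distinct residues mod 5.
Start 80 is lane 5; the lanes hit are 5.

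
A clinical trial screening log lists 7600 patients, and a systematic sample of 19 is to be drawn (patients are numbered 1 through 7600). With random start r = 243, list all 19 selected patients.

k = N/n = 7600/19 = 400
patient 1: 243
patient 2: 243 + 400 = 643
patient 3: 643 + 400 = 1043
patient 4: 1043 + 400 = 1443
patient 5: 1443 + 400 = 1843
patient 6: 1843 + 400 = 2243
patient 7: 2243 + 400 = 2643
patient 8: 2643 + 400 = 3043
patient 9: 3043 + 400 = 3443
patient 10: 3443 + 400 = 3843
patient 11: 3843 + 400 = 4243
patient 12: 4243 + 400 = 4643
patient 13: 4643 + 400 = 5043
patient 14: 5043 + 400 = 5443
patient 15: 5443 + 400 = 5843
patient 16: 5843 + 400 = 6243
patient 17: 6243 + 400 = 6643
patient 18: 6643 + 400 = 7043
patient 19: 7043 + 400 = 7443

243, 643, 1043, 1443, 1843, 2243, 2643, 3043, 3443, 3843, 4243, 4643, 5043, 5443, 5843, 6243, 6643, 7043, 7443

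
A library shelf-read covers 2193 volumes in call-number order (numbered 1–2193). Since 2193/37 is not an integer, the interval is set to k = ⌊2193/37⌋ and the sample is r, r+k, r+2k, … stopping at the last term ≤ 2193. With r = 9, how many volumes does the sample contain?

38

k = ⌊2193/37⌋ = 59
Achieved size = ⌊(2193 − 9)/59⌋ + 1 = ⌊2184/59⌋ + 1 = 37 + 1 = 38
(last selection: 9 + 37×59 = 2192 ≤ 2193; next would be 2251 > 2193)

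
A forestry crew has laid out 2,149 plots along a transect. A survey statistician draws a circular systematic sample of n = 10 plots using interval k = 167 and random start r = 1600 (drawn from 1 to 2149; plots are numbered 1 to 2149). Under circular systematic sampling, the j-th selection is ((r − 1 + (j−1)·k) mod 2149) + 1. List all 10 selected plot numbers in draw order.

Selection 1: 1600
Selection 2: 1600 + 167 = 1767
Selection 3: 1767 + 167 = 1934
Selection 4: 1934 + 167 = 2101
Selection 5: 2101 + 167 = 2268 → 2268 − 2149 = 119
Selection 6: 119 + 167 = 286
Selection 7: 286 + 167 = 453
Selection 8: 453 + 167 = 620
Selection 9: 620 + 167 = 787
Selection 10: 787 + 167 = 954

1600, 1767, 1934, 2101, 119, 286, 453, 620, 787, 954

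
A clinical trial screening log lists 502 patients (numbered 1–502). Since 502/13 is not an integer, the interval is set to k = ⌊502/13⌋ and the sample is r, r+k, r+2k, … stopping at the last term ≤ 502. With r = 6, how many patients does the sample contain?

14

k = ⌊502/13⌋ = 38
Achieved size = ⌊(502 − 6)/38⌋ + 1 = ⌊496/38⌋ + 1 = 13 + 1 = 14
(last selection: 6 + 13×38 = 500 ≤ 502; next would be 538 > 502)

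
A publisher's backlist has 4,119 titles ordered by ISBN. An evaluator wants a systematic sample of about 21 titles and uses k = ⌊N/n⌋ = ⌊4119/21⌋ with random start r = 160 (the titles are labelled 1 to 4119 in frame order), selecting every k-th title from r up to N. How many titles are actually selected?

21

k = ⌊4119/21⌋ = 196
Achieved size = ⌊(4119 − 160)/196⌋ + 1 = ⌊3959/196⌋ + 1 = 20 + 1 = 21
(last selection: 160 + 20×196 = 4080 ≤ 4119; next would be 4276 > 4119)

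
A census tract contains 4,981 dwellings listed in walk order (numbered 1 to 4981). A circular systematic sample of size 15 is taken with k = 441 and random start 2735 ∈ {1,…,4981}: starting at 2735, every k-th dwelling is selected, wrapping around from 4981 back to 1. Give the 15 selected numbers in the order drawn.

Selection 1: 2735
Selection 2: 2735 + 441 = 3176
Selection 3: 3176 + 441 = 3617
Selection 4: 3617 + 441 = 4058
Selection 5: 4058 + 441 = 4499
Selection 6: 4499 + 441 = 4940
Selection 7: 4940 + 441 = 5381 → 5381 − 4981 = 400
Selection 8: 400 + 441 = 841
Selection 9: 841 + 441 = 1282
Selection 10: 1282 + 441 = 1723
Selection 11: 1723 + 441 = 2164
Selection 12: 2164 + 441 = 2605
Selection 13: 2605 + 441 = 3046
Selection 14: 3046 + 441 = 3487
Selection 15: 3487 + 441 = 3928

2735, 3176, 3617, 4058, 4499, 4940, 400, 841, 1282, 1723, 2164, 2605, 3046, 3487, 3928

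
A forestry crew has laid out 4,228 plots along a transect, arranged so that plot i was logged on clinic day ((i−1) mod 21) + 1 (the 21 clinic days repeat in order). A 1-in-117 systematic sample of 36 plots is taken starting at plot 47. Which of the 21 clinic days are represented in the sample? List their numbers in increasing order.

Consecutive selections differ by k = 117, so their clinic day numbers differ by 117 mod 21 = 12.
gcd(117, 21) = 3, so the sample visits 21/3 = 7 distinct residues mod 21.
Start 47 is clinic day 5; the clinic days hit are 2, 5, 8, 11, 14, 17, 20.

2, 5, 8, 11, 14, 17, 20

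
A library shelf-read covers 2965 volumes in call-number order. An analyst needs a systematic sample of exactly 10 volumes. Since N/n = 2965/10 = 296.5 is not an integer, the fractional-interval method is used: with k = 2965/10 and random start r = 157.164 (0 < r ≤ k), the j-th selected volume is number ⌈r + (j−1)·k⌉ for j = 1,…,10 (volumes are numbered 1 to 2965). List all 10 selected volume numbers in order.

158, 454, 751, 1047, 1344, 1640, 1937, 2233, 2530, 2826

j=1: r + 0k = 157.164 → ⌈·⌉ = 158
j=2: r + 1k = 453.664 → ⌈·⌉ = 454
j=3: r + 2k = 750.164 → ⌈·⌉ = 751
j=4: r + 3k = 1046.664 → ⌈·⌉ = 1047
j=5: r + 4k = 1343.164 → ⌈·⌉ = 1344
j=6: r + 5k = 1639.664 → ⌈·⌉ = 1640
j=7: r + 6k = 1936.164 → ⌈·⌉ = 1937
j=8: r + 7k = 2232.664 → ⌈·⌉ = 2233
j=9: r + 8k = 2529.164 → ⌈·⌉ = 2530
j=10: r + 9k = 2825.664 → ⌈·⌉ = 2826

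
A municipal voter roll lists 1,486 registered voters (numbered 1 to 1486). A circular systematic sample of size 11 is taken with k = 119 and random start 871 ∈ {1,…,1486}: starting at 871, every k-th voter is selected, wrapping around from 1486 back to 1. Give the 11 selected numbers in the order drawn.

871, 990, 1109, 1228, 1347, 1466, 99, 218, 337, 456, 575

Selection 1: 871
Selection 2: 871 + 119 = 990
Selection 3: 990 + 119 = 1109
Selection 4: 1109 + 119 = 1228
Selection 5: 1228 + 119 = 1347
Selection 6: 1347 + 119 = 1466
Selection 7: 1466 + 119 = 1585 → 1585 − 1486 = 99
Selection 8: 99 + 119 = 218
Selection 9: 218 + 119 = 337
Selection 10: 337 + 119 = 456
Selection 11: 456 + 119 = 575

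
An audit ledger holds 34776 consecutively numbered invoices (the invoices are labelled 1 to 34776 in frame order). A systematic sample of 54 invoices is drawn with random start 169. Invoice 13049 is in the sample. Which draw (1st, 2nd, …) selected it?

21

k = 34776/54 = 644
position = (13049 − 169)/644 + 1 = 12880/644 + 1 = 20 + 1 = 21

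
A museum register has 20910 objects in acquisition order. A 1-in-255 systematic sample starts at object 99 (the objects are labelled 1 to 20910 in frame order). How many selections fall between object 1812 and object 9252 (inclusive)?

29

k = 255
First selection ≥ 1812: 99 + ⌈(1812−99)/255⌉·255 = 99 + 7×255 = 1884
Last selection ≤ 9252: 99 + ⌊(9252−99)/255⌋·255 = 99 + 35×255 = 9024
Count = 35 − 7 + 1 = 29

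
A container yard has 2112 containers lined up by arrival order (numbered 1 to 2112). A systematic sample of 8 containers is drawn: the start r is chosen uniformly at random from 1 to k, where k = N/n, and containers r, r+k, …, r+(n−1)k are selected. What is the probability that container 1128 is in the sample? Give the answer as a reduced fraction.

k = 2112/8 = 264.
Container 1128 is selected iff r ≡ 1128 (mod 264); exactly one such r in {1,…,264}.
Inclusion probability = 1/264.

1/264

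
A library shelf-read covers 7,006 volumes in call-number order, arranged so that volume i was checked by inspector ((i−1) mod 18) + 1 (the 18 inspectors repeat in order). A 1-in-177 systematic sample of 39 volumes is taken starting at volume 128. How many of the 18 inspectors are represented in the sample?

6

Consecutive selections differ by k = 177, so their inspector numbers differ by 177 mod 18 = 15.
gcd(177, 18) = 3, so the sample visits 18/3 = 6 distinct residues mod 18.
Start 128 is inspector 2; the inspectors hit are 2, 5, 8, 11, 14, 17.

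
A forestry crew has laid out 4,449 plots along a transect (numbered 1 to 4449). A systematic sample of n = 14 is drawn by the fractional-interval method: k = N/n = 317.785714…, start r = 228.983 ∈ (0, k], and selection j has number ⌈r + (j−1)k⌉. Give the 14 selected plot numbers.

229, 547, 865, 1183, 1501, 1818, 2136, 2454, 2772, 3090, 3407, 3725, 4043, 4361

j=1: r + 0k = 228.983 → ⌈·⌉ = 229
j=2: r + 1k = 546.768714… → ⌈·⌉ = 547
j=3: r + 2k = 864.554428… → ⌈·⌉ = 865
j=4: r + 3k = 1182.340142… → ⌈·⌉ = 1183
j=5: r + 4k = 1500.125857… → ⌈·⌉ = 1501
j=6: r + 5k = 1817.911571… → ⌈·⌉ = 1818
j=7: r + 6k = 2135.697285… → ⌈·⌉ = 2136
j=8: r + 7k = 2453.483 → ⌈·⌉ = 2454
j=9: r + 8k = 2771.268714… → ⌈·⌉ = 2772
j=10: r + 9k = 3089.054428… → ⌈·⌉ = 3090
j=11: r + 10k = 3406.840142… → ⌈·⌉ = 3407
j=12: r + 11k = 3724.625857… → ⌈·⌉ = 3725
j=13: r + 12k = 4042.411571… → ⌈·⌉ = 4043
j=14: r + 13k = 4360.197285… → ⌈·⌉ = 4361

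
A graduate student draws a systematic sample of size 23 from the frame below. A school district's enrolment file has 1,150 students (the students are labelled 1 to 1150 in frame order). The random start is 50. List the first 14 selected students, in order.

k = N/n = 1150/23 = 50
student 1: 50
student 2: 50 + 50 = 100
student 3: 100 + 50 = 150
student 4: 150 + 50 = 200
student 5: 200 + 50 = 250
student 6: 250 + 50 = 300
student 7: 300 + 50 = 350
student 8: 350 + 50 = 400
student 9: 400 + 50 = 450
student 10: 450 + 50 = 500
student 11: 500 + 50 = 550
student 12: 550 + 50 = 600
student 13: 600 + 50 = 650
student 14: 650 + 50 = 700

50, 100, 150, 200, 250, 300, 350, 400, 450, 500, 550, 600, 650, 700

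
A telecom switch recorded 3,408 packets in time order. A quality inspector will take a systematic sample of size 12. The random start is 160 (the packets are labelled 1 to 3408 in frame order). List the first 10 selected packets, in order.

k = N/n = 3408/12 = 284
packet 1: 160
packet 2: 160 + 284 = 444
packet 3: 444 + 284 = 728
packet 4: 728 + 284 = 1012
packet 5: 1012 + 284 = 1296
packet 6: 1296 + 284 = 1580
packet 7: 1580 + 284 = 1864
packet 8: 1864 + 284 = 2148
packet 9: 2148 + 284 = 2432
packet 10: 2432 + 284 = 2716

160, 444, 728, 1012, 1296, 1580, 1864, 2148, 2432, 2716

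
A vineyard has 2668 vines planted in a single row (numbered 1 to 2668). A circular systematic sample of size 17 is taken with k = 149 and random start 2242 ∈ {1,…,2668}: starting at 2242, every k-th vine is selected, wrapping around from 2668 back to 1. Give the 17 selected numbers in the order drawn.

2242, 2391, 2540, 21, 170, 319, 468, 617, 766, 915, 1064, 1213, 1362, 1511, 1660, 1809, 1958

Selection 1: 2242
Selection 2: 2242 + 149 = 2391
Selection 3: 2391 + 149 = 2540
Selection 4: 2540 + 149 = 2689 → 2689 − 2668 = 21
Selection 5: 21 + 149 = 170
Selection 6: 170 + 149 = 319
Selection 7: 319 + 149 = 468
Selection 8: 468 + 149 = 617
Selection 9: 617 + 149 = 766
Selection 10: 766 + 149 = 915
Selection 11: 915 + 149 = 1064
Selection 12: 1064 + 149 = 1213
Selection 13: 1213 + 149 = 1362
Selection 14: 1362 + 149 = 1511
Selection 15: 1511 + 149 = 1660
Selection 16: 1660 + 149 = 1809
Selection 17: 1809 + 149 = 1958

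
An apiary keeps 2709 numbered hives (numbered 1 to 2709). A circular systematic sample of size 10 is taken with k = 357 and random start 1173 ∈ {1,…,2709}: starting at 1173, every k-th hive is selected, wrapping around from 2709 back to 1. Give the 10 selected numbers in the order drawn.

1173, 1530, 1887, 2244, 2601, 249, 606, 963, 1320, 1677

Selection 1: 1173
Selection 2: 1173 + 357 = 1530
Selection 3: 1530 + 357 = 1887
Selection 4: 1887 + 357 = 2244
Selection 5: 2244 + 357 = 2601
Selection 6: 2601 + 357 = 2958 → 2958 − 2709 = 249
Selection 7: 249 + 357 = 606
Selection 8: 606 + 357 = 963
Selection 9: 963 + 357 = 1320
Selection 10: 1320 + 357 = 1677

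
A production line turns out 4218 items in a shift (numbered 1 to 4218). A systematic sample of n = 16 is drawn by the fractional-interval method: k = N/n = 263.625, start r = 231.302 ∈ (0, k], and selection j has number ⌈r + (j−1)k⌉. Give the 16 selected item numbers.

j=1: r + 0k = 231.302 → ⌈·⌉ = 232
j=2: r + 1k = 494.927 → ⌈·⌉ = 495
j=3: r + 2k = 758.552 → ⌈·⌉ = 759
j=4: r + 3k = 1022.177 → ⌈·⌉ = 1023
j=5: r + 4k = 1285.802 → ⌈·⌉ = 1286
j=6: r + 5k = 1549.427 → ⌈·⌉ = 1550
j=7: r + 6k = 1813.052 → ⌈·⌉ = 1814
j=8: r + 7k = 2076.677 → ⌈·⌉ = 2077
j=9: r + 8k = 2340.302 → ⌈·⌉ = 2341
j=10: r + 9k = 2603.927 → ⌈·⌉ = 2604
j=11: r + 10k = 2867.552 → ⌈·⌉ = 2868
j=12: r + 11k = 3131.177 → ⌈·⌉ = 3132
j=13: r + 12k = 3394.802 → ⌈·⌉ = 3395
j=14: r + 13k = 3658.427 → ⌈·⌉ = 3659
j=15: r + 14k = 3922.052 → ⌈·⌉ = 3923
j=16: r + 15k = 4185.677 → ⌈·⌉ = 4186

232, 495, 759, 1023, 1286, 1550, 1814, 2077, 2341, 2604, 2868, 3132, 3395, 3659, 3923, 4186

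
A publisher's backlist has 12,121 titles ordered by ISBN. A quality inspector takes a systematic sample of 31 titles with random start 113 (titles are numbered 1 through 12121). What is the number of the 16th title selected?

5978

k = 12121/31 = 391
16th selection = r + (16−1)·k = 113 + 15×391 = 113 + 5865 = 5978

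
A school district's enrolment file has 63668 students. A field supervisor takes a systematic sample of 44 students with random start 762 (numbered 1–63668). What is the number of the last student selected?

62983

k = 63668/44 = 1447
44th selection = r + (44−1)·k = 762 + 43×1447 = 762 + 62221 = 62983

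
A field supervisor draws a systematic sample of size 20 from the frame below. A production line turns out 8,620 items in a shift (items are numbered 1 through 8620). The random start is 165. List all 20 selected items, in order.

165, 596, 1027, 1458, 1889, 2320, 2751, 3182, 3613, 4044, 4475, 4906, 5337, 5768, 6199, 6630, 7061, 7492, 7923, 8354

k = N/n = 8620/20 = 431
item 1: 165
item 2: 165 + 431 = 596
item 3: 596 + 431 = 1027
item 4: 1027 + 431 = 1458
item 5: 1458 + 431 = 1889
item 6: 1889 + 431 = 2320
item 7: 2320 + 431 = 2751
item 8: 2751 + 431 = 3182
item 9: 3182 + 431 = 3613
item 10: 3613 + 431 = 4044
item 11: 4044 + 431 = 4475
item 12: 4475 + 431 = 4906
item 13: 4906 + 431 = 5337
item 14: 5337 + 431 = 5768
item 15: 5768 + 431 = 6199
item 16: 6199 + 431 = 6630
item 17: 6630 + 431 = 7061
item 18: 7061 + 431 = 7492
item 19: 7492 + 431 = 7923
item 20: 7923 + 431 = 8354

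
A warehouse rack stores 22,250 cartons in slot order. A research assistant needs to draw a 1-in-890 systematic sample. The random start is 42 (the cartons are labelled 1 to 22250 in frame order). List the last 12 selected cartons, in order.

14th selection = 42 + 13×890 = 11612
15th: 11612 + 890 = 12502
16th: 12502 + 890 = 13392
17th: 13392 + 890 = 14282
18th: 14282 + 890 = 15172
19th: 15172 + 890 = 16062
20th: 16062 + 890 = 16952
21st: 16952 + 890 = 17842
22nd: 17842 + 890 = 18732
23rd: 18732 + 890 = 19622
24th: 19622 + 890 = 20512
25th: 20512 + 890 = 21402

11612, 12502, 13392, 14282, 15172, 16062, 16952, 17842, 18732, 19622, 20512, 21402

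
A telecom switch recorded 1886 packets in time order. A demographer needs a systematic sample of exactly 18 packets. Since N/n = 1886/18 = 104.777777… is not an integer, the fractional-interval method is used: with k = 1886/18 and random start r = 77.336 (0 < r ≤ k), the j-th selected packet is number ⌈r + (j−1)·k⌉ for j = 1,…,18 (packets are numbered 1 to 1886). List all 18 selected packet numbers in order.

j=1: r + 0k = 77.336 → ⌈·⌉ = 78
j=2: r + 1k = 182.113777… → ⌈·⌉ = 183
j=3: r + 2k = 286.891555… → ⌈·⌉ = 287
j=4: r + 3k = 391.669333… → ⌈·⌉ = 392
j=5: r + 4k = 496.447111… → ⌈·⌉ = 497
j=6: r + 5k = 601.224888… → ⌈·⌉ = 602
j=7: r + 6k = 706.002666… → ⌈·⌉ = 707
j=8: r + 7k = 810.780444… → ⌈·⌉ = 811
j=9: r + 8k = 915.558222… → ⌈·⌉ = 916
j=10: r + 9k = 1020.336 → ⌈·⌉ = 1021
j=11: r + 10k = 1125.113777… → ⌈·⌉ = 1126
j=12: r + 11k = 1229.891555… → ⌈·⌉ = 1230
j=13: r + 12k = 1334.669333… → ⌈·⌉ = 1335
j=14: r + 13k = 1439.447111… → ⌈·⌉ = 1440
j=15: r + 14k = 1544.224888… → ⌈·⌉ = 1545
j=16: r + 15k = 1649.002666… → ⌈·⌉ = 1650
j=17: r + 16k = 1753.780444… → ⌈·⌉ = 1754
j=18: r + 17k = 1858.558222… → ⌈·⌉ = 1859

78, 183, 287, 392, 497, 602, 707, 811, 916, 1021, 1126, 1230, 1335, 1440, 1545, 1650, 1754, 1859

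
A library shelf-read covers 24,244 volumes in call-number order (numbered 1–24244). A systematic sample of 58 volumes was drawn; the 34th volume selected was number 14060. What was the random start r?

k = 24244/58 = 418
r = 14060 − (34−1)×418 = 14060 − 13794 = 266

266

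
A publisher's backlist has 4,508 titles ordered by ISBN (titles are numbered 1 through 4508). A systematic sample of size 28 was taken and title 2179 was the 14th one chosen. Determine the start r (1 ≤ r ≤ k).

86

k = 4508/28 = 161
r = 2179 − (14−1)×161 = 2179 − 2093 = 86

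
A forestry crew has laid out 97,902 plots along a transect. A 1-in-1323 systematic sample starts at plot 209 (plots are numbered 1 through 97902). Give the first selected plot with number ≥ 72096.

k = 1323
Steps past start: ⌈(72096 − 209)/1323⌉ = ⌈71887/1323⌉ = 55
Selected plot: 209 + 55×1323 = 72974

72974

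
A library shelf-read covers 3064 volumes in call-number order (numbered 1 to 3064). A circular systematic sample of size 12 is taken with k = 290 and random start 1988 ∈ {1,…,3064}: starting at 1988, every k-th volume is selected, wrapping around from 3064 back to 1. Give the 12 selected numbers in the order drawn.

Selection 1: 1988
Selection 2: 1988 + 290 = 2278
Selection 3: 2278 + 290 = 2568
Selection 4: 2568 + 290 = 2858
Selection 5: 2858 + 290 = 3148 → 3148 − 3064 = 84
Selection 6: 84 + 290 = 374
Selection 7: 374 + 290 = 664
Selection 8: 664 + 290 = 954
Selection 9: 954 + 290 = 1244
Selection 10: 1244 + 290 = 1534
Selection 11: 1534 + 290 = 1824
Selection 12: 1824 + 290 = 2114

1988, 2278, 2568, 2858, 84, 374, 664, 954, 1244, 1534, 1824, 2114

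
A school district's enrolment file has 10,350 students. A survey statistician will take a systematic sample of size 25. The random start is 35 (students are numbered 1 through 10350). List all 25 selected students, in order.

k = N/n = 10350/25 = 414
student 1: 35
student 2: 35 + 414 = 449
student 3: 449 + 414 = 863
student 4: 863 + 414 = 1277
student 5: 1277 + 414 = 1691
student 6: 1691 + 414 = 2105
student 7: 2105 + 414 = 2519
student 8: 2519 + 414 = 2933
student 9: 2933 + 414 = 3347
student 10: 3347 + 414 = 3761
student 11: 3761 + 414 = 4175
student 12: 4175 + 414 = 4589
student 13: 4589 + 414 = 5003
student 14: 5003 + 414 = 5417
student 15: 5417 + 414 = 5831
student 16: 5831 + 414 = 6245
student 17: 6245 + 414 = 6659
student 18: 6659 + 414 = 7073
student 19: 7073 + 414 = 7487
student 20: 7487 + 414 = 7901
student 21: 7901 + 414 = 8315
student 22: 8315 + 414 = 8729
student 23: 8729 + 414 = 9143
student 24: 9143 + 414 = 9557
student 25: 9557 + 414 = 9971

35, 449, 863, 1277, 1691, 2105, 2519, 2933, 3347, 3761, 4175, 4589, 5003, 5417, 5831, 6245, 6659, 7073, 7487, 7901, 8315, 8729, 9143, 9557, 9971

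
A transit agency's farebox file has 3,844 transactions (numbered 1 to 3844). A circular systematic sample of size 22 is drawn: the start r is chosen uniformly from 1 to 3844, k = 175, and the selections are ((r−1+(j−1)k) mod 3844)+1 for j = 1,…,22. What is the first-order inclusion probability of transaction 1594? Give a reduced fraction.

For each position j, as r ranges over 1…3844 the j-th selection hits every transaction exactly once, so transaction 1594 is selected for exactly 22 of the 3844 starts.
Inclusion probability = 22/3844 = 11/1922.

11/1922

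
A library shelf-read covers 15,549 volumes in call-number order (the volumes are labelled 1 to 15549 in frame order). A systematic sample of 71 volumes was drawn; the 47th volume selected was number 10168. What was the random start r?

94

k = 15549/71 = 219
r = 10168 − (47−1)×219 = 10168 − 10074 = 94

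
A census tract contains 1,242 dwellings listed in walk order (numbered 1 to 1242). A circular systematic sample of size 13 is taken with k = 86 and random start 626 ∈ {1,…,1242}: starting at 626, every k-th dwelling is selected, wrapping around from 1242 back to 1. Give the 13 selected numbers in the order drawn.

626, 712, 798, 884, 970, 1056, 1142, 1228, 72, 158, 244, 330, 416

Selection 1: 626
Selection 2: 626 + 86 = 712
Selection 3: 712 + 86 = 798
Selection 4: 798 + 86 = 884
Selection 5: 884 + 86 = 970
Selection 6: 970 + 86 = 1056
Selection 7: 1056 + 86 = 1142
Selection 8: 1142 + 86 = 1228
Selection 9: 1228 + 86 = 1314 → 1314 − 1242 = 72
Selection 10: 72 + 86 = 158
Selection 11: 158 + 86 = 244
Selection 12: 244 + 86 = 330
Selection 13: 330 + 86 = 416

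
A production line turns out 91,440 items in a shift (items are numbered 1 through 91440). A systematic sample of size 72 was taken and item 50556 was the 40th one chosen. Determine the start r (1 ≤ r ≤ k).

1026

k = 91440/72 = 1270
r = 50556 − (40−1)×1270 = 50556 − 49530 = 1026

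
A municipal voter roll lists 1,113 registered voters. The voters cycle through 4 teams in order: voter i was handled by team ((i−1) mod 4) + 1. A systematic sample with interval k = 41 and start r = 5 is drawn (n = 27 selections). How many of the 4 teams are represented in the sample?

Consecutive selections differ by k = 41, so their team numbers differ by 41 mod 4 = 1.
gcd(41, 4) = 1, so the sample visits 4/1 = 4 distinct residues mod 4.
Start 5 is team 1; the teams hit are 1, 2, 3, 4.

4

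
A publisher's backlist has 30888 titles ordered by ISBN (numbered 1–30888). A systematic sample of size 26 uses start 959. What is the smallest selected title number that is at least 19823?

k = 30888/26 = 1188
Steps past start: ⌈(19823 − 959)/1188⌉ = ⌈18864/1188⌉ = 16
Selected title: 959 + 16×1188 = 19967

19967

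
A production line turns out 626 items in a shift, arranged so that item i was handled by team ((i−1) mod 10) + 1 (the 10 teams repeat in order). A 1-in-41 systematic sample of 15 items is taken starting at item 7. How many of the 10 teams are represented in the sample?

10

Consecutive selections differ by k = 41, so their team numbers differ by 41 mod 10 = 1.
gcd(41, 10) = 1, so the sample visits 10/1 = 10 distinct residues mod 10.
Start 7 is team 7; the teams hit are 1, 2, 3, 4, 5, 6, 7, 8, 9, 10.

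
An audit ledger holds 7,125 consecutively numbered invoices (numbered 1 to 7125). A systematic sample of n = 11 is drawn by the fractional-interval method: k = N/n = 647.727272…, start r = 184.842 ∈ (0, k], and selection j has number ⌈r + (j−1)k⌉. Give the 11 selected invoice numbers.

185, 833, 1481, 2129, 2776, 3424, 4072, 4719, 5367, 6015, 6663

j=1: r + 0k = 184.842 → ⌈·⌉ = 185
j=2: r + 1k = 832.569272… → ⌈·⌉ = 833
j=3: r + 2k = 1480.296545… → ⌈·⌉ = 1481
j=4: r + 3k = 2128.023818… → ⌈·⌉ = 2129
j=5: r + 4k = 2775.751090… → ⌈·⌉ = 2776
j=6: r + 5k = 3423.478363… → ⌈·⌉ = 3424
j=7: r + 6k = 4071.205636… → ⌈·⌉ = 4072
j=8: r + 7k = 4718.932909… → ⌈·⌉ = 4719
j=9: r + 8k = 5366.660181… → ⌈·⌉ = 5367
j=10: r + 9k = 6014.387454… → ⌈·⌉ = 6015
j=11: r + 10k = 6662.114727… → ⌈·⌉ = 6663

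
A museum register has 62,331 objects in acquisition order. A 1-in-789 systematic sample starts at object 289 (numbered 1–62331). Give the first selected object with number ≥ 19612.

20014

k = 789
Steps past start: ⌈(19612 − 289)/789⌉ = ⌈19323/789⌉ = 25
Selected object: 289 + 25×789 = 20014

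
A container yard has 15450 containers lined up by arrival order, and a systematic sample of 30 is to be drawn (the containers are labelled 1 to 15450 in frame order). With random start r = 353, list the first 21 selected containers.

353, 868, 1383, 1898, 2413, 2928, 3443, 3958, 4473, 4988, 5503, 6018, 6533, 7048, 7563, 8078, 8593, 9108, 9623, 10138, 10653

k = N/n = 15450/30 = 515
container 1: 353
container 2: 353 + 515 = 868
container 3: 868 + 515 = 1383
container 4: 1383 + 515 = 1898
container 5: 1898 + 515 = 2413
container 6: 2413 + 515 = 2928
container 7: 2928 + 515 = 3443
container 8: 3443 + 515 = 3958
container 9: 3958 + 515 = 4473
container 10: 4473 + 515 = 4988
container 11: 4988 + 515 = 5503
container 12: 5503 + 515 = 6018
container 13: 6018 + 515 = 6533
container 14: 6533 + 515 = 7048
container 15: 7048 + 515 = 7563
container 16: 7563 + 515 = 8078
container 17: 8078 + 515 = 8593
container 18: 8593 + 515 = 9108
container 19: 9108 + 515 = 9623
container 20: 9623 + 515 = 10138
container 21: 10138 + 515 = 10653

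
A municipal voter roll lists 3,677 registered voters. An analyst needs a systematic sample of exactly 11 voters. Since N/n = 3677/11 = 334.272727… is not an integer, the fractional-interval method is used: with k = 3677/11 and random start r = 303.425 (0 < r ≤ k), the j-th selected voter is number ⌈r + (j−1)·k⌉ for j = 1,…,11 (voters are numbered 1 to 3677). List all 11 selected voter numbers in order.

304, 638, 972, 1307, 1641, 1975, 2310, 2644, 2978, 3312, 3647

j=1: r + 0k = 303.425 → ⌈·⌉ = 304
j=2: r + 1k = 637.697727… → ⌈·⌉ = 638
j=3: r + 2k = 971.970454… → ⌈·⌉ = 972
j=4: r + 3k = 1306.243181… → ⌈·⌉ = 1307
j=5: r + 4k = 1640.515909… → ⌈·⌉ = 1641
j=6: r + 5k = 1974.788636… → ⌈·⌉ = 1975
j=7: r + 6k = 2309.061363… → ⌈·⌉ = 2310
j=8: r + 7k = 2643.334090… → ⌈·⌉ = 2644
j=9: r + 8k = 2977.606818… → ⌈·⌉ = 2978
j=10: r + 9k = 3311.879545… → ⌈·⌉ = 3312
j=11: r + 10k = 3646.152272… → ⌈·⌉ = 3647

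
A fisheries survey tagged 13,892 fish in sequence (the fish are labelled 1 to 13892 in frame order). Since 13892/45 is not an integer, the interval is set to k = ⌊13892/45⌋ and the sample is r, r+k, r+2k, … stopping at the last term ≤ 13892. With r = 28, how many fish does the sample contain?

k = ⌊13892/45⌋ = 308
Achieved size = ⌊(13892 − 28)/308⌋ + 1 = ⌊13864/308⌋ + 1 = 45 + 1 = 46
(last selection: 28 + 45×308 = 13888 ≤ 13892; next would be 14196 > 13892)

46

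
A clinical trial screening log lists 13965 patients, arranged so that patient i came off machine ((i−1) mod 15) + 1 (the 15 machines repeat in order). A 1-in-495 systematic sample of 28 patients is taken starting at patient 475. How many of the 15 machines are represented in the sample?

Consecutive selections differ by k = 495, so their machine numbers differ by 495 mod 15 = 0.
gcd(495, 15) = 15, so the sample visits 15/15 = 1 distinct residues mod 15.
Start 475 is machine 10; the machines hit are 10.

1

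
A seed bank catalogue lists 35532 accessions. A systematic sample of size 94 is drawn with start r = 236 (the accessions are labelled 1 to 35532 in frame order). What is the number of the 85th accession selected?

31988

k = 35532/94 = 378
85th selection = r + (85−1)·k = 236 + 84×378 = 236 + 31752 = 31988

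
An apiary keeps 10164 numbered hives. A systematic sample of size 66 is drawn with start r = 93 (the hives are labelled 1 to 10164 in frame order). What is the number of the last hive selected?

10103

k = 10164/66 = 154
66th selection = r + (66−1)·k = 93 + 65×154 = 93 + 10010 = 10103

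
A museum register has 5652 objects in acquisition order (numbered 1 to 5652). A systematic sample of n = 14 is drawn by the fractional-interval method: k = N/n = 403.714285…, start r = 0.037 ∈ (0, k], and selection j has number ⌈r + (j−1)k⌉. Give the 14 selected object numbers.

j=1: r + 0k = 0.037 → ⌈·⌉ = 1
j=2: r + 1k = 403.751285… → ⌈·⌉ = 404
j=3: r + 2k = 807.465571… → ⌈·⌉ = 808
j=4: r + 3k = 1211.179857… → ⌈·⌉ = 1212
j=5: r + 4k = 1614.894142… → ⌈·⌉ = 1615
j=6: r + 5k = 2018.608428… → ⌈·⌉ = 2019
j=7: r + 6k = 2422.322714… → ⌈·⌉ = 2423
j=8: r + 7k = 2826.037 → ⌈·⌉ = 2827
j=9: r + 8k = 3229.751285… → ⌈·⌉ = 3230
j=10: r + 9k = 3633.465571… → ⌈·⌉ = 3634
j=11: r + 10k = 4037.179857… → ⌈·⌉ = 4038
j=12: r + 11k = 4440.894142… → ⌈·⌉ = 4441
j=13: r + 12k = 4844.608428… → ⌈·⌉ = 4845
j=14: r + 13k = 5248.322714… → ⌈·⌉ = 5249

1, 404, 808, 1212, 1615, 2019, 2423, 2827, 3230, 3634, 4038, 4441, 4845, 5249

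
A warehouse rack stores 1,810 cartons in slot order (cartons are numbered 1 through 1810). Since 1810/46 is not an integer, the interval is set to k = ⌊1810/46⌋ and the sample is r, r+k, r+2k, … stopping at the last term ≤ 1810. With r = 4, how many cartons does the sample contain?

k = ⌊1810/46⌋ = 39
Achieved size = ⌊(1810 − 4)/39⌋ + 1 = ⌊1806/39⌋ + 1 = 46 + 1 = 47
(last selection: 4 + 46×39 = 1798 ≤ 1810; next would be 1837 > 1810)

47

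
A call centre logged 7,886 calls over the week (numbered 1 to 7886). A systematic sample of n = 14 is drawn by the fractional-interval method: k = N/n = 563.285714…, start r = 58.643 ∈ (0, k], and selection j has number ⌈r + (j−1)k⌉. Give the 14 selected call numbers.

59, 622, 1186, 1749, 2312, 2876, 3439, 4002, 4565, 5129, 5692, 6255, 6819, 7382

j=1: r + 0k = 58.643 → ⌈·⌉ = 59
j=2: r + 1k = 621.928714… → ⌈·⌉ = 622
j=3: r + 2k = 1185.214428… → ⌈·⌉ = 1186
j=4: r + 3k = 1748.500142… → ⌈·⌉ = 1749
j=5: r + 4k = 2311.785857… → ⌈·⌉ = 2312
j=6: r + 5k = 2875.071571… → ⌈·⌉ = 2876
j=7: r + 6k = 3438.357285… → ⌈·⌉ = 3439
j=8: r + 7k = 4001.643 → ⌈·⌉ = 4002
j=9: r + 8k = 4564.928714… → ⌈·⌉ = 4565
j=10: r + 9k = 5128.214428… → ⌈·⌉ = 5129
j=11: r + 10k = 5691.500142… → ⌈·⌉ = 5692
j=12: r + 11k = 6254.785857… → ⌈·⌉ = 6255
j=13: r + 12k = 6818.071571… → ⌈·⌉ = 6819
j=14: r + 13k = 7381.357285… → ⌈·⌉ = 7382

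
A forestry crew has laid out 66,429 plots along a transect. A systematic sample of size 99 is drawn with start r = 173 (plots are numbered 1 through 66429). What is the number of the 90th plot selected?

59892

k = 66429/99 = 671
90th selection = r + (90−1)·k = 173 + 89×671 = 173 + 59719 = 59892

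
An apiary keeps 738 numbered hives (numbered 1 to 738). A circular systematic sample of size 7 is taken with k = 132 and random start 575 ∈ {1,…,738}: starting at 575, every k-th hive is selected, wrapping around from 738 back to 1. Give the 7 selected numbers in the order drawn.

575, 707, 101, 233, 365, 497, 629

Selection 1: 575
Selection 2: 575 + 132 = 707
Selection 3: 707 + 132 = 839 → 839 − 738 = 101
Selection 4: 101 + 132 = 233
Selection 5: 233 + 132 = 365
Selection 6: 365 + 132 = 497
Selection 7: 497 + 132 = 629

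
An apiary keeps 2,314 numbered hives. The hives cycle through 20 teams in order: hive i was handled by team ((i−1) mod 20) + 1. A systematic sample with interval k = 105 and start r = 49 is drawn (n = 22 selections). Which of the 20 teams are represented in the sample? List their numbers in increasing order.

4, 9, 14, 19

Consecutive selections differ by k = 105, so their team numbers differ by 105 mod 20 = 5.
gcd(105, 20) = 5, so the sample visits 20/5 = 4 distinct residues mod 20.
Start 49 is team 9; the teams hit are 4, 9, 14, 19.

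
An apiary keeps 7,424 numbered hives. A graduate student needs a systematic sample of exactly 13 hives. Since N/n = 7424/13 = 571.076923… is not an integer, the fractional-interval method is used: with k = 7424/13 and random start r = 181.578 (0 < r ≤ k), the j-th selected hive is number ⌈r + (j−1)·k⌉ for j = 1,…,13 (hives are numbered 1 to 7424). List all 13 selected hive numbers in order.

182, 753, 1324, 1895, 2466, 3037, 3609, 4180, 4751, 5322, 5893, 6464, 7035

j=1: r + 0k = 181.578 → ⌈·⌉ = 182
j=2: r + 1k = 752.654923… → ⌈·⌉ = 753
j=3: r + 2k = 1323.731846… → ⌈·⌉ = 1324
j=4: r + 3k = 1894.808769… → ⌈·⌉ = 1895
j=5: r + 4k = 2465.885692… → ⌈·⌉ = 2466
j=6: r + 5k = 3036.962615… → ⌈·⌉ = 3037
j=7: r + 6k = 3608.039538… → ⌈·⌉ = 3609
j=8: r + 7k = 4179.116461… → ⌈·⌉ = 4180
j=9: r + 8k = 4750.193384… → ⌈·⌉ = 4751
j=10: r + 9k = 5321.270307… → ⌈·⌉ = 5322
j=11: r + 10k = 5892.347230… → ⌈·⌉ = 5893
j=12: r + 11k = 6463.424153… → ⌈·⌉ = 6464
j=13: r + 12k = 7034.501076… → ⌈·⌉ = 7035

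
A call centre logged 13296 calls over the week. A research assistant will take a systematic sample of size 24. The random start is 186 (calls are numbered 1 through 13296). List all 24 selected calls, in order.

k = N/n = 13296/24 = 554
call 1: 186
call 2: 186 + 554 = 740
call 3: 740 + 554 = 1294
call 4: 1294 + 554 = 1848
call 5: 1848 + 554 = 2402
call 6: 2402 + 554 = 2956
call 7: 2956 + 554 = 3510
call 8: 3510 + 554 = 4064
call 9: 4064 + 554 = 4618
call 10: 4618 + 554 = 5172
call 11: 5172 + 554 = 5726
call 12: 5726 + 554 = 6280
call 13: 6280 + 554 = 6834
call 14: 6834 + 554 = 7388
call 15: 7388 + 554 = 7942
call 16: 7942 + 554 = 8496
call 17: 8496 + 554 = 9050
call 18: 9050 + 554 = 9604
call 19: 9604 + 554 = 10158
call 20: 10158 + 554 = 10712
call 21: 10712 + 554 = 11266
call 22: 11266 + 554 = 11820
call 23: 11820 + 554 = 12374
call 24: 12374 + 554 = 12928

186, 740, 1294, 1848, 2402, 2956, 3510, 4064, 4618, 5172, 5726, 6280, 6834, 7388, 7942, 8496, 9050, 9604, 10158, 10712, 11266, 11820, 12374, 12928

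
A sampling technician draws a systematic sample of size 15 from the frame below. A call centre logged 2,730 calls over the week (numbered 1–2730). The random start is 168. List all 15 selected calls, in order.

168, 350, 532, 714, 896, 1078, 1260, 1442, 1624, 1806, 1988, 2170, 2352, 2534, 2716

k = N/n = 2730/15 = 182
call 1: 168
call 2: 168 + 182 = 350
call 3: 350 + 182 = 532
call 4: 532 + 182 = 714
call 5: 714 + 182 = 896
call 6: 896 + 182 = 1078
call 7: 1078 + 182 = 1260
call 8: 1260 + 182 = 1442
call 9: 1442 + 182 = 1624
call 10: 1624 + 182 = 1806
call 11: 1806 + 182 = 1988
call 12: 1988 + 182 = 2170
call 13: 2170 + 182 = 2352
call 14: 2352 + 182 = 2534
call 15: 2534 + 182 = 2716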